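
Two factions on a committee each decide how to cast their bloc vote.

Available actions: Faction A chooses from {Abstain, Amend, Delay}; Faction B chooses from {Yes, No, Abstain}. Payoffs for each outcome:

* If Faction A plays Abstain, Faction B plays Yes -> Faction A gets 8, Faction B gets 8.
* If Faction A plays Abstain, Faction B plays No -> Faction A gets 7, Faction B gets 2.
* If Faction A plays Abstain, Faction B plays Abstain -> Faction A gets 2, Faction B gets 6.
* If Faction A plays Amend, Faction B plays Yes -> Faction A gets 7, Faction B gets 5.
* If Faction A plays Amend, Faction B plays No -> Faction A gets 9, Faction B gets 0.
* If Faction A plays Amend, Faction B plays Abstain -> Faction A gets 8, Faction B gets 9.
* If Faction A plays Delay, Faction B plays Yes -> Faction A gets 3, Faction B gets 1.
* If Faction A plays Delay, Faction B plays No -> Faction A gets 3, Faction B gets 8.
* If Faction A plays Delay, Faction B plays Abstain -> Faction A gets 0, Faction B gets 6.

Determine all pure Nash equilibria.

(Abstain, Yes): Faction A gets 8, best alternative 7; Faction B gets 8, best alternative 6. No profitable deviation — NE.
(Abstain, No): Faction A can switch to Amend (7 → 9). Not NE.
(Abstain, Abstain): Faction A can switch to Amend (2 → 8). Not NE.
(Amend, Yes): Faction A can switch to Abstain (7 → 8). Not NE.
(Amend, No): Faction B can switch to Yes (0 → 5). Not NE.
(Amend, Abstain): Faction A gets 8, best alternative 2; Faction B gets 9, best alternative 5. No profitable deviation — NE.
(Delay, Yes): Faction A can switch to Abstain (3 → 8). Not NE.
(Delay, No): Faction A can switch to Abstain (3 → 7). Not NE.
(Delay, Abstain): Faction A can switch to Abstain (0 → 2). Not NE.

Pure-strategy Nash equilibria: (Abstain, Yes), (Amend, Abstain)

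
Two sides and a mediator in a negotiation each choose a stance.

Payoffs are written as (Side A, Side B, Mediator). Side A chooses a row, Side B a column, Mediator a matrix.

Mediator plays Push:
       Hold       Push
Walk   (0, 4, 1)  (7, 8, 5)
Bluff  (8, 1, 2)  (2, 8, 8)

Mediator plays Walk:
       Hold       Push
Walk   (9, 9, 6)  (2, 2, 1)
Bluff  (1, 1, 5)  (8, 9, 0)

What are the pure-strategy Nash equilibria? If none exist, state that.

Mark each player's best response to every combination of opponents' strategies; a profile where every player is best-responding is a pure Nash equilibrium.
Side A against (Hold, Push): payoffs 0, 8 → best response Bluff.
Side A against (Hold, Walk): payoffs 9, 1 → best response Walk.
Side A against (Push, Push): payoffs 7, 2 → best response Walk.
Side A against (Push, Walk): payoffs 2, 8 → best response Bluff.
Side B against (Walk, Push): payoffs 4, 8 → best response Push.
Side B against (Walk, Walk): payoffs 9, 2 → best response Hold.
Side B against (Bluff, Push): payoffs 1, 8 → best response Push.
Side B against (Bluff, Walk): payoffs 1, 9 → best response Push.
Mediator against (Walk, Hold): payoffs 1, 6 → best response Walk.
Mediator against (Walk, Push): payoffs 5, 1 → best response Push.
Mediator against (Bluff, Hold): payoffs 2, 5 → best response Walk.
Mediator against (Bluff, Push): payoffs 8, 0 → best response Push.
Mutual best responses: (Walk, Hold, Walk); (Walk, Push, Push).

(Walk, Hold, Walk) and (Walk, Push, Push)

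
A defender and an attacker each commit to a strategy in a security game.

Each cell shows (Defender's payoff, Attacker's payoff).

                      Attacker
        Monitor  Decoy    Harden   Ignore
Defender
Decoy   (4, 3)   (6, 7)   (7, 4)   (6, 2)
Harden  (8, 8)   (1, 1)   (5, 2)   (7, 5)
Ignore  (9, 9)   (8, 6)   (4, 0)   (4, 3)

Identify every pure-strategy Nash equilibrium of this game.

(Decoy, Monitor): Defender can switch to Harden (4 → 8). Not NE.
(Decoy, Decoy): Defender can switch to Ignore (6 → 8). Not NE.
(Decoy, Harden): Attacker can switch to Decoy (4 → 7). Not NE.
(Decoy, Ignore): Defender can switch to Harden (6 → 7). Not NE.
(Harden, Monitor): Defender can switch to Ignore (8 → 9). Not NE.
(Harden, Decoy): Defender can switch to Decoy (1 → 6). Not NE.
(Harden, Harden): Defender can switch to Decoy (5 → 7). Not NE.
(Harden, Ignore): Attacker can switch to Monitor (5 → 8). Not NE.
(Ignore, Monitor): Defender gets 9, best alternative 8; Attacker gets 9, best alternative 6. No profitable deviation — NE.
(Ignore, Decoy): Attacker can switch to Monitor (6 → 9). Not NE.
(Ignore, Harden): Defender can switch to Decoy (4 → 7). Not NE.
(Ignore, Ignore): Defender can switch to Decoy (4 → 6). Not NE.

The unique pure-strategy Nash equilibrium is (Ignore, Monitor).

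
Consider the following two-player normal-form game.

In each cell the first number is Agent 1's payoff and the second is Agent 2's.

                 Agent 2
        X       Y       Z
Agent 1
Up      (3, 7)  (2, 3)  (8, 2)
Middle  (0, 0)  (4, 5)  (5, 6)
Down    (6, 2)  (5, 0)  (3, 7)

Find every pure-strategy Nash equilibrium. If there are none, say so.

Agent 1 against X: payoffs 3, 0, 6 → best response Down.
Agent 1 against Y: payoffs 2, 4, 5 → best response Down.
Agent 1 against Z: payoffs 8, 5, 3 → best response Up.
Agent 2 against Up: payoffs 7, 3, 2 → best response X.
Agent 2 against Middle: payoffs 0, 5, 6 → best response Z.
Agent 2 against Down: payoffs 2, 0, 7 → best response Z.
No profile is a mutual best response for all players.

No pure-strategy Nash equilibrium.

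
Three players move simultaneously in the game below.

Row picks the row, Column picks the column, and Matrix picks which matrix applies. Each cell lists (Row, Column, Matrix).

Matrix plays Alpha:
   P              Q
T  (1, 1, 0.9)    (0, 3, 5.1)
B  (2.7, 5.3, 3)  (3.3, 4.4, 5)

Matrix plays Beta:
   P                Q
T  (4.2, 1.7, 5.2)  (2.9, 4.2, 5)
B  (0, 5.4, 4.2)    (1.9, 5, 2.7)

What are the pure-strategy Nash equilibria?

This game has no pure Nash equilibrium.

For each player, find the best response to each opponent profile; mutual best responses are the pure NE.
Row against (P, Alpha): payoffs 1, 2.7 → best response B.
Row against (P, Beta): payoffs 4.2, 0 → best response T.
Row against (Q, Alpha): payoffs 0, 3.3 → best response B.
Row against (Q, Beta): payoffs 2.9, 1.9 → best response T.
Column against (T, Alpha): payoffs 1, 3 → best response Q.
Column against (T, Beta): payoffs 1.7, 4.2 → best response Q.
Column against (B, Alpha): payoffs 5.3, 4.4 → best response P.
Column against (B, Beta): payoffs 5.4, 5 → best response P.
Matrix against (T, P): payoffs 0.9, 5.2 → best response Beta.
Matrix against (T, Q): payoffs 5.1, 5 → best response Alpha.
Matrix against (B, P): payoffs 3, 4.2 → best response Beta.
Matrix against (B, Q): payoffs 5, 2.7 → best response Alpha.
No profile is a mutual best response for all players.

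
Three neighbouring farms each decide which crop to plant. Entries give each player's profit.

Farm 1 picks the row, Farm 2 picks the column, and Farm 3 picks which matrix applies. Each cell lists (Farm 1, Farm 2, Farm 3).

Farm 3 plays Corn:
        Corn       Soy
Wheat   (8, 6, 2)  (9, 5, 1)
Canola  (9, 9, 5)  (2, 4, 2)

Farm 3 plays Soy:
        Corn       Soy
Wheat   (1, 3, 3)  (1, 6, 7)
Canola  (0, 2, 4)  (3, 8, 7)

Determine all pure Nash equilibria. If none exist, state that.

Mark each player's best response to every combination of opponents' strategies; a profile where every player is best-responding is a pure Nash equilibrium.
Farm 1 against (Corn, Corn): payoffs 8, 9 → best response Canola.
Farm 1 against (Corn, Soy): payoffs 1, 0 → best response Wheat.
Farm 1 against (Soy, Corn): payoffs 9, 2 → best response Wheat.
Farm 1 against (Soy, Soy): payoffs 1, 3 → best response Canola.
Farm 2 against (Wheat, Corn): payoffs 6, 5 → best response Corn.
Farm 2 against (Wheat, Soy): payoffs 3, 6 → best response Soy.
Farm 2 against (Canola, Corn): payoffs 9, 4 → best response Corn.
Farm 2 against (Canola, Soy): payoffs 2, 8 → best response Soy.
Farm 3 against (Wheat, Corn): payoffs 2, 3 → best response Soy.
Farm 3 against (Wheat, Soy): payoffs 1, 7 → best response Soy.
Farm 3 against (Canola, Corn): payoffs 5, 4 → best response Corn.
Farm 3 against (Canola, Soy): payoffs 2, 7 → best response Soy.
Mutual best responses: (Canola, Corn, Corn); (Canola, Soy, Soy).

The pure Nash equilibria are (Canola, Corn, Corn) and (Canola, Soy, Soy).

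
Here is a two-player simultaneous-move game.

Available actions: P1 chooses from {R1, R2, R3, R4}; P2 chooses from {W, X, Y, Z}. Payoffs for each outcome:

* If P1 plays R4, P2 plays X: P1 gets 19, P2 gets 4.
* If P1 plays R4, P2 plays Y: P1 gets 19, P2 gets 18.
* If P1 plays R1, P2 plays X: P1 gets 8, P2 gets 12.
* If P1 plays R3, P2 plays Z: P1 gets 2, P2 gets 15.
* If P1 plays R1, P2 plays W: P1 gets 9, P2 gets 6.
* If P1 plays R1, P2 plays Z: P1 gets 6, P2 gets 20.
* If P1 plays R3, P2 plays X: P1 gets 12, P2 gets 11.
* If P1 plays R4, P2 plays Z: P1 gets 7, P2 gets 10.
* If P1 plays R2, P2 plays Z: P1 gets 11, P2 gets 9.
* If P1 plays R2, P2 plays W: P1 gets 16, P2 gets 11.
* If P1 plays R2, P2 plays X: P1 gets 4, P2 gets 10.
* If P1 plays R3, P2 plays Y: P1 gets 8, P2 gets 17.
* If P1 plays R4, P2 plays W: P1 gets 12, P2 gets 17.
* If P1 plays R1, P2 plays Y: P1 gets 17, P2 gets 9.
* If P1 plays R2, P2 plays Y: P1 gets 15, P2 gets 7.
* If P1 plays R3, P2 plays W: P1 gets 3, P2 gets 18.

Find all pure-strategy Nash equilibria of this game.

Pure-strategy Nash equilibria: (R2, W); (R4, Y)

P1 against W: payoffs 9, 16, 3, 12 → best response R2.
P1 against X: payoffs 8, 4, 12, 19 → best response R4.
P1 against Y: payoffs 17, 15, 8, 19 → best response R4.
P1 against Z: payoffs 6, 11, 2, 7 → best response R2.
P2 against R1: payoffs 6, 12, 9, 20 → best response Z.
P2 against R2: payoffs 11, 10, 7, 9 → best response W.
P2 against R3: payoffs 18, 11, 17, 15 → best response W.
P2 against R4: payoffs 17, 4, 18, 10 → best response Y.
Mutual best responses: (R2, W); (R4, Y).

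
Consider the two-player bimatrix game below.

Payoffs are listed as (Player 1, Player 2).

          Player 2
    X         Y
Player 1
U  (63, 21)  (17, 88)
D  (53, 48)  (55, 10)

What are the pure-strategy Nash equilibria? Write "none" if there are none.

none

Player 1 against X: payoffs 63, 53 → best response U.
Player 1 against Y: payoffs 17, 55 → best response D.
Player 2 against U: payoffs 21, 88 → best response Y.
Player 2 against D: payoffs 48, 10 → best response X.
No profile is a mutual best response for all players.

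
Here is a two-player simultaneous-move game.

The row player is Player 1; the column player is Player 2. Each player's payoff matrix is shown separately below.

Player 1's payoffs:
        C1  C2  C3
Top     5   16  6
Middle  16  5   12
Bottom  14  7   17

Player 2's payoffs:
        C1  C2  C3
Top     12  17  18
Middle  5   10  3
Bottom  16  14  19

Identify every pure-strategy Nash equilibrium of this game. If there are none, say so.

(Top, C1): Player 1 can switch to Middle (5 → 16). Not NE.
(Top, C2): Player 2 can switch to C3 (17 → 18). Not NE.
(Top, C3): Player 1 can switch to Middle (6 → 12). Not NE.
(Middle, C1): Player 2 can switch to C2 (5 → 10). Not NE.
(Middle, C2): Player 1 can switch to Top (5 → 16). Not NE.
(Middle, C3): Player 1 can switch to Bottom (12 → 17). Not NE.
(Bottom, C1): Player 1 can switch to Middle (14 → 16). Not NE.
(Bottom, C2): Player 1 can switch to Top (7 → 16). Not NE.
(Bottom, C3): Player 1 gets 17, best alternative 12; Player 2 gets 19, best alternative 16. No profitable deviation — NE.

Pure NE: (Bottom, C3)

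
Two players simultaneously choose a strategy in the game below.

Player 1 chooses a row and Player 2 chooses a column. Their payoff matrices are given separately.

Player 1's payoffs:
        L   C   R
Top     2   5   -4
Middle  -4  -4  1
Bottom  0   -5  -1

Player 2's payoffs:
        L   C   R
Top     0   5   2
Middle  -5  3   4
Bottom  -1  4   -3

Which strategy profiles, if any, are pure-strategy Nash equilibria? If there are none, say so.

(Top, C) and (Middle, R)

(Top, L): Player 2 can switch to C (0 → 5). Not NE.
(Top, C): Player 1 gets 5, best alternative -4; Player 2 gets 5, best alternative 2. No profitable deviation — NE.
(Top, R): Player 1 can switch to Middle (-4 → 1). Not NE.
(Middle, L): Player 1 can switch to Top (-4 → 2). Not NE.
(Middle, C): Player 1 can switch to Top (-4 → 5). Not NE.
(Middle, R): Player 1 gets 1, best alternative -1; Player 2 gets 4, best alternative 3. No profitable deviation — NE.
(Bottom, L): Player 1 can switch to Top (0 → 2). Not NE.
(Bottom, C): Player 1 can switch to Top (-5 → 5). Not NE.
(Bottom, R): Player 1 can switch to Middle (-1 → 1). Not NE.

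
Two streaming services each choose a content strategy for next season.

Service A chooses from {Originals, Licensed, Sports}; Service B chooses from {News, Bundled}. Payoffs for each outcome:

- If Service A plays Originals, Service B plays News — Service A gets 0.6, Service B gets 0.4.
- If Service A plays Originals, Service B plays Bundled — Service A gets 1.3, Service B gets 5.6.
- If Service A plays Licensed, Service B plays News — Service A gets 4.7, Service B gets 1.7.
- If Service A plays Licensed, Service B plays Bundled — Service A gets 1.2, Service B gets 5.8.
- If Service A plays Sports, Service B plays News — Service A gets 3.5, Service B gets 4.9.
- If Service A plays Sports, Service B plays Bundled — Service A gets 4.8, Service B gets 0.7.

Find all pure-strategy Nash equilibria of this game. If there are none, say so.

none

Mark each player's best response to every combination of opponents' strategies; a profile where every player is best-responding is a pure Nash equilibrium.
Service A against News: payoffs 0.6, 4.7, 3.5 → best response Licensed.
Service A against Bundled: payoffs 1.3, 1.2, 4.8 → best response Sports.
Service B against Originals: payoffs 0.4, 5.6 → best response Bundled.
Service B against Licensed: payoffs 1.7, 5.8 → best response Bundled.
Service B against Sports: payoffs 4.9, 0.7 → best response News.
No profile is a mutual best response for all players.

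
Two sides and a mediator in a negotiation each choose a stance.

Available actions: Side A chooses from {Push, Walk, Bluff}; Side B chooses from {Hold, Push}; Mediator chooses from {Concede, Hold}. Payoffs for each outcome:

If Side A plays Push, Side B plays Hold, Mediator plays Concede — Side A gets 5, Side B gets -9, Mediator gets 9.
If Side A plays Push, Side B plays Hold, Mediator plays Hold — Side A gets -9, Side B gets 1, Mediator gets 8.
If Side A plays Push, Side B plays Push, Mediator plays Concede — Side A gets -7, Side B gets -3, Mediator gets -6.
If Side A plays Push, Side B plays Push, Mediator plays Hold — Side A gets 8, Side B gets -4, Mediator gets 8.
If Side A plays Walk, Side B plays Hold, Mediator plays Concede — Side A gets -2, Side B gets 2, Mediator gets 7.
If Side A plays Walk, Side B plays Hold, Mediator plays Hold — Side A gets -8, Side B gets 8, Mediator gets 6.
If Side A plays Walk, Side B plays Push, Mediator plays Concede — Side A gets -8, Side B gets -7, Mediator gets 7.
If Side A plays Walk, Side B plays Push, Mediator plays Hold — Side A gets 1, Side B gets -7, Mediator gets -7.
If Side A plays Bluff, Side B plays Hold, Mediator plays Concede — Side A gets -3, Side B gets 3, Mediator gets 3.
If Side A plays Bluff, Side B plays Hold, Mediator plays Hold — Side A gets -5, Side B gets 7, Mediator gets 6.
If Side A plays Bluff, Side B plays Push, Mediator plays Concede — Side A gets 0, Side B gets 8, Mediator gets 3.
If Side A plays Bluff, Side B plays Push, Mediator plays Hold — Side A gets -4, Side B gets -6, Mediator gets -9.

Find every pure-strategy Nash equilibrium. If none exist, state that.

(Bluff, Hold, Hold), (Bluff, Push, Concede)

Side A against (Hold, Concede): payoffs 5, -2, -3 → best response Push.
Side A against (Hold, Hold): payoffs -9, -8, -5 → best response Bluff.
Side A against (Push, Concede): payoffs -7, -8, 0 → best response Bluff.
Side A against (Push, Hold): payoffs 8, 1, -4 → best response Push.
Side B against (Push, Concede): payoffs -9, -3 → best response Push.
Side B against (Push, Hold): payoffs 1, -4 → best response Hold.
Side B against (Walk, Concede): payoffs 2, -7 → best response Hold.
Side B against (Walk, Hold): payoffs 8, -7 → best response Hold.
Side B against (Bluff, Concede): payoffs 3, 8 → best response Push.
Side B against (Bluff, Hold): payoffs 7, -6 → best response Hold.
Mediator against (Push, Hold): payoffs 9, 8 → best response Concede.
Mediator against (Push, Push): payoffs -6, 8 → best response Hold.
Mediator against (Walk, Hold): payoffs 7, 6 → best response Concede.
Mediator against (Walk, Push): payoffs 7, -7 → best response Concede.
Mediator against (Bluff, Hold): payoffs 3, 6 → best response Hold.
Mediator against (Bluff, Push): payoffs 3, -9 → best response Concede.
Mutual best responses: (Bluff, Hold, Hold); (Bluff, Push, Concede).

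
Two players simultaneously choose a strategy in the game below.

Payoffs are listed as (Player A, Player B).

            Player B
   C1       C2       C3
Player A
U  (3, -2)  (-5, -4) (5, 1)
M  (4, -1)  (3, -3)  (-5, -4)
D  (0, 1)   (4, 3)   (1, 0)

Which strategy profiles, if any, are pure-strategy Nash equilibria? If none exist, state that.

Pure-strategy Nash equilibria: (U, C3) and (M, C1) and (D, C2)

For each player, find the best response to each opponent profile; mutual best responses are the pure NE.
Player A against C1: payoffs 3, 4, 0 → best response M.
Player A against C2: payoffs -5, 3, 4 → best response D.
Player A against C3: payoffs 5, -5, 1 → best response U.
Player B against U: payoffs -2, -4, 1 → best response C3.
Player B against M: payoffs -1, -3, -4 → best response C1.
Player B against D: payoffs 1, 3, 0 → best response C2.
Mutual best responses: (U, C3); (M, C1); (D, C2).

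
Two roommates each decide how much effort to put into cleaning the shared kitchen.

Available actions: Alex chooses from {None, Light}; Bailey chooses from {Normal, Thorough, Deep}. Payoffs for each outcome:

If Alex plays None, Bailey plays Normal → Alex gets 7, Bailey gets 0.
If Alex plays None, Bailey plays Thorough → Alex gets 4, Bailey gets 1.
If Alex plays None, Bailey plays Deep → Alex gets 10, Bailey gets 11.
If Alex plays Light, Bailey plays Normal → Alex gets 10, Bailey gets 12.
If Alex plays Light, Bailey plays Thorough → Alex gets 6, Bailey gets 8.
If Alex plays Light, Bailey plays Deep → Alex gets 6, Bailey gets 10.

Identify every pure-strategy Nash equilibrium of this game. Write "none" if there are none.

(None, Normal): Alex can switch to Light (7 → 10). Not NE.
(None, Thorough): Alex can switch to Light (4 → 6). Not NE.
(None, Deep): Alex gets 10, best alternative 6; Bailey gets 11, best alternative 1. No profitable deviation — NE.
(Light, Normal): Alex gets 10, best alternative 7; Bailey gets 12, best alternative 10. No profitable deviation — NE.
(Light, Thorough): Bailey can switch to Normal (8 → 12). Not NE.
(Light, Deep): Alex can switch to None (6 → 10). Not NE.

Pure-strategy Nash equilibria: (None, Deep); (Light, Normal)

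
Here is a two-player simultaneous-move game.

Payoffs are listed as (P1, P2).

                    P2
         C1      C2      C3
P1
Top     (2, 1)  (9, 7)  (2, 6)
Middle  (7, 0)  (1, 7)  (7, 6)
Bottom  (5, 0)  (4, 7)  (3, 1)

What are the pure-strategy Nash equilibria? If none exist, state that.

Pure NE: (Top, C2)

For each strategy profile, look for a profitable unilateral deviation.
(Top, C1): P1 can switch to Middle (2 → 7). Not NE.
(Top, C2): P1 gets 9, best alternative 4; P2 gets 7, best alternative 6. No profitable deviation — NE.
(Top, C3): P1 can switch to Middle (2 → 7). Not NE.
(Middle, C1): P2 can switch to C2 (0 → 7). Not NE.
(Middle, C2): P1 can switch to Top (1 → 9). Not NE.
(Middle, C3): P2 can switch to C2 (6 → 7). Not NE.
(Bottom, C1): P1 can switch to Middle (5 → 7). Not NE.
(Bottom, C2): P1 can switch to Top (4 → 9). Not NE.
(Bottom, C3): P1 can switch to Middle (3 → 7). Not NE.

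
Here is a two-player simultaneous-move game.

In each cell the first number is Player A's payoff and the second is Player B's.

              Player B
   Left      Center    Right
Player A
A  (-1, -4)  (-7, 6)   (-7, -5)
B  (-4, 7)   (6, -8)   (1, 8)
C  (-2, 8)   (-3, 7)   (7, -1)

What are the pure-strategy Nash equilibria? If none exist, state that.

This game has no pure Nash equilibrium.

(A, Left): Player B can switch to Center (-4 → 6). Not NE.
(A, Center): Player A can switch to B (-7 → 6). Not NE.
(A, Right): Player A can switch to B (-7 → 1). Not NE.
(B, Left): Player A can switch to A (-4 → -1). Not NE.
(B, Center): Player B can switch to Left (-8 → 7). Not NE.
(B, Right): Player A can switch to C (1 → 7). Not NE.
(C, Left): Player A can switch to A (-2 → -1). Not NE.
(C, Center): Player A can switch to B (-3 → 6). Not NE.
(The remaining 1 profile has a profitable deviation by the same check.)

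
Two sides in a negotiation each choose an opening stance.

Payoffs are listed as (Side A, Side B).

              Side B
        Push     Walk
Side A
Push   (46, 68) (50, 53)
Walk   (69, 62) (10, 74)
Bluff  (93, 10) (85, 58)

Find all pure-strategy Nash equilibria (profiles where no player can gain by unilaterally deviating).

(Bluff, Walk)

Side A against Push: payoffs 46, 69, 93 → best response Bluff.
Side A against Walk: payoffs 50, 10, 85 → best response Bluff.
Side B against Push: payoffs 68, 53 → best response Push.
Side B against Walk: payoffs 62, 74 → best response Walk.
Side B against Bluff: payoffs 10, 58 → best response Walk.
Mutual best responses: (Bluff, Walk).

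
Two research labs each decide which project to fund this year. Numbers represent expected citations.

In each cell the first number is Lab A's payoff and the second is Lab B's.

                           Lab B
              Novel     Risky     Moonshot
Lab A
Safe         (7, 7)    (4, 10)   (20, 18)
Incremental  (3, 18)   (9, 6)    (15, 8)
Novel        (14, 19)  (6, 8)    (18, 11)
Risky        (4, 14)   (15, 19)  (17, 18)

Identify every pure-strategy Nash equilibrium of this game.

Pure-strategy Nash equilibria: (Safe, Moonshot) and (Novel, Novel) and (Risky, Risky)

Lab A against Novel: payoffs 7, 3, 14, 4 → best response Novel.
Lab A against Risky: payoffs 4, 9, 6, 15 → best response Risky.
Lab A against Moonshot: payoffs 20, 15, 18, 17 → best response Safe.
Lab B against Safe: payoffs 7, 10, 18 → best response Moonshot.
Lab B against Incremental: payoffs 18, 6, 8 → best response Novel.
Lab B against Novel: payoffs 19, 8, 11 → best response Novel.
Lab B against Risky: payoffs 14, 19, 18 → best response Risky.
Mutual best responses: (Safe, Moonshot); (Novel, Novel); (Risky, Risky).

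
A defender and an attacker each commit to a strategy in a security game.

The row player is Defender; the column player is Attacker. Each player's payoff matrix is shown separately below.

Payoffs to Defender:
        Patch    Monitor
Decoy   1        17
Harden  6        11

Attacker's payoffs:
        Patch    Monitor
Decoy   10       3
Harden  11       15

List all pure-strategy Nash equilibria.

none

(Decoy, Patch): Defender can switch to Harden (1 → 6). Not NE.
(Decoy, Monitor): Attacker can switch to Patch (3 → 10). Not NE.
(Harden, Patch): Attacker can switch to Monitor (11 → 15). Not NE.
(Harden, Monitor): Defender can switch to Decoy (11 → 17). Not NE.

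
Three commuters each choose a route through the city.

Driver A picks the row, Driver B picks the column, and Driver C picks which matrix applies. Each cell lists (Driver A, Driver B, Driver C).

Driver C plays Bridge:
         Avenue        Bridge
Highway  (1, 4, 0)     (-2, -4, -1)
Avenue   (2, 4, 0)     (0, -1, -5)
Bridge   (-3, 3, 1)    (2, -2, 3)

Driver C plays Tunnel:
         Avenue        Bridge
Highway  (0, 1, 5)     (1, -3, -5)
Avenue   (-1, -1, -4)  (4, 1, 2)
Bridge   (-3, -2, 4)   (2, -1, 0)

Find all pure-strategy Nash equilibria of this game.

(Highway, Avenue, Bridge): Driver A can switch to Avenue (1 → 2). Not NE.
(Highway, Avenue, Tunnel): Driver A gets 0, best alternative -1; Driver B gets 1, best alternative -3; Driver C gets 5, best alternative 0. No profitable deviation — NE.
(Highway, Bridge, Bridge): Driver A can switch to Avenue (-2 → 0). Not NE.
(Highway, Bridge, Tunnel): Driver A can switch to Avenue (1 → 4). Not NE.
(Avenue, Avenue, Bridge): Driver A gets 2, best alternative 1; Driver B gets 4, best alternative -1; Driver C gets 0, best alternative -4. No profitable deviation — NE.
(Avenue, Avenue, Tunnel): Driver A can switch to Highway (-1 → 0). Not NE.
(Avenue, Bridge, Bridge): Driver A can switch to Bridge (0 → 2). Not NE.
(Avenue, Bridge, Tunnel): Driver A gets 4, best alternative 2; Driver B gets 1, best alternative -1; Driver C gets 2, best alternative -5. No profitable deviation — NE.
(Bridge, Avenue, Bridge): Driver A can switch to Highway (-3 → 1). Not NE.
(Bridge, Avenue, Tunnel): Driver A can switch to Highway (-3 → 0). Not NE.
(Bridge, Bridge, Bridge): Driver B can switch to Avenue (-2 → 3). Not NE.
(Bridge, Bridge, Tunnel): Driver A can switch to Avenue (2 → 4). Not NE.

The pure Nash equilibria are (Highway, Avenue, Tunnel); (Avenue, Avenue, Bridge); (Avenue, Bridge, Tunnel).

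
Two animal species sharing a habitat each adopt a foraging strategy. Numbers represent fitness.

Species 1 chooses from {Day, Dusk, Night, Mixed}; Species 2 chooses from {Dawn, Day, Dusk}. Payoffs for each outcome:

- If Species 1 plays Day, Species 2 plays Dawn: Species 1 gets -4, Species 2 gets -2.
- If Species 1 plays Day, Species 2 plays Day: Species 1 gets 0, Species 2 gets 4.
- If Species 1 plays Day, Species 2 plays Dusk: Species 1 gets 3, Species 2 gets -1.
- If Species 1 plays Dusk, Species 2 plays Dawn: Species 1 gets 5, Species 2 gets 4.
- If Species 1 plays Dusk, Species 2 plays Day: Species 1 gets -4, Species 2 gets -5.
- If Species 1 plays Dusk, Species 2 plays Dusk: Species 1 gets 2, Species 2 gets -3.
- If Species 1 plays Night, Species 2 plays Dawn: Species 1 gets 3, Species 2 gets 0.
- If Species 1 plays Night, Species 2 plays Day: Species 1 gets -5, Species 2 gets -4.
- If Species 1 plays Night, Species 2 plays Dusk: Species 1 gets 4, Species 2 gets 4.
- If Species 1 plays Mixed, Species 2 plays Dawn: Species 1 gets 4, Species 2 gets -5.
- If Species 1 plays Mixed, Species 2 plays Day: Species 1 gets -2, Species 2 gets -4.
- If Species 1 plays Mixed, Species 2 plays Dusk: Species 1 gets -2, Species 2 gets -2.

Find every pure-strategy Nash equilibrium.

Species 1 against Dawn: payoffs -4, 5, 3, 4 → best response Dusk.
Species 1 against Day: payoffs 0, -4, -5, -2 → best response Day.
Species 1 against Dusk: payoffs 3, 2, 4, -2 → best response Night.
Species 2 against Day: payoffs -2, 4, -1 → best response Day.
Species 2 against Dusk: payoffs 4, -5, -3 → best response Dawn.
Species 2 against Night: payoffs 0, -4, 4 → best response Dusk.
Species 2 against Mixed: payoffs -5, -4, -2 → best response Dusk.
Mutual best responses: (Day, Day); (Dusk, Dawn); (Night, Dusk).

(Day, Day); (Dusk, Dawn); (Night, Dusk)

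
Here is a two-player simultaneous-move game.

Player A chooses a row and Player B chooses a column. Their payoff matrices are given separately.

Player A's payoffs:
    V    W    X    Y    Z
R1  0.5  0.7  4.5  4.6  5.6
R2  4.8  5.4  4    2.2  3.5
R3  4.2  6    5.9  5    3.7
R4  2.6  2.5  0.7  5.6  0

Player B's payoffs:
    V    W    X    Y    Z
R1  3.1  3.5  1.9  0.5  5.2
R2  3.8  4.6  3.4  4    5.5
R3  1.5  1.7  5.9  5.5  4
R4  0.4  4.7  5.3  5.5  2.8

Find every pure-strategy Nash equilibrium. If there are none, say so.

Pure-strategy Nash equilibria: (R1, Z), (R3, X), (R4, Y)

Player A against V: payoffs 0.5, 4.8, 4.2, 2.6 → best response R2.
Player A against W: payoffs 0.7, 5.4, 6, 2.5 → best response R3.
Player A against X: payoffs 4.5, 4, 5.9, 0.7 → best response R3.
Player A against Y: payoffs 4.6, 2.2, 5, 5.6 → best response R4.
Player A against Z: payoffs 5.6, 3.5, 3.7, 0 → best response R1.
Player B against R1: payoffs 3.1, 3.5, 1.9, 0.5, 5.2 → best response Z.
Player B against R2: payoffs 3.8, 4.6, 3.4, 4, 5.5 → best response Z.
Player B against R3: payoffs 1.5, 1.7, 5.9, 5.5, 4 → best response X.
Player B against R4: payoffs 0.4, 4.7, 5.3, 5.5, 2.8 → best response Y.
Mutual best responses: (R1, Z); (R3, X); (R4, Y).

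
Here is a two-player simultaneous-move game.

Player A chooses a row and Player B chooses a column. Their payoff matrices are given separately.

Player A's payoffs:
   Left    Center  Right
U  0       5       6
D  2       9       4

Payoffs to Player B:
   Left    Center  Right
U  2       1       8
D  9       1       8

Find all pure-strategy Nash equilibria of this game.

(U, Right), (D, Left)

For each player, find the best response to each opponent profile; mutual best responses are the pure NE.
Player A against Left: payoffs 0, 2 → best response D.
Player A against Center: payoffs 5, 9 → best response D.
Player A against Right: payoffs 6, 4 → best response U.
Player B against U: payoffs 2, 1, 8 → best response Right.
Player B against D: payoffs 9, 1, 8 → best response Left.
Mutual best responses: (U, Right); (D, Left).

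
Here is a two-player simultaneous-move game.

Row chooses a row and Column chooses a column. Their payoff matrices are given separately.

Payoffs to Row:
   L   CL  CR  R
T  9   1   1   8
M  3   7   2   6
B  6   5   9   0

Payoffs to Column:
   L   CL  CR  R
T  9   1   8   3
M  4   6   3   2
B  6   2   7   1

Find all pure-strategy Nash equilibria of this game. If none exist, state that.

Row against L: payoffs 9, 3, 6 → best response T.
Row against CL: payoffs 1, 7, 5 → best response M.
Row against CR: payoffs 1, 2, 9 → best response B.
Row against R: payoffs 8, 6, 0 → best response T.
Column against T: payoffs 9, 1, 8, 3 → best response L.
Column against M: payoffs 4, 6, 3, 2 → best response CL.
Column against B: payoffs 6, 2, 7, 1 → best response CR.
Mutual best responses: (T, L); (M, CL); (B, CR).

(T, L) and (M, CL) and (B, CR)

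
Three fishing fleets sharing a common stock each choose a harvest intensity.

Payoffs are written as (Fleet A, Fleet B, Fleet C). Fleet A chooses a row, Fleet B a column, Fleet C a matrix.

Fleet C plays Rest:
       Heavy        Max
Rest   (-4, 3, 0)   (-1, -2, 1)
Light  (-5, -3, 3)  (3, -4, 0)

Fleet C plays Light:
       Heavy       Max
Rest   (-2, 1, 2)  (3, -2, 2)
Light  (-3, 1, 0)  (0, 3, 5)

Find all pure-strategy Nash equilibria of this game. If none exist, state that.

The unique pure-strategy Nash equilibrium is (Rest, Heavy, Light).

Mark each player's best response to every combination of opponents' strategies; a profile where every player is best-responding is a pure Nash equilibrium.
Fleet A against (Heavy, Rest): payoffs -4, -5 → best response Rest.
Fleet A against (Heavy, Light): payoffs -2, -3 → best response Rest.
Fleet A against (Max, Rest): payoffs -1, 3 → best response Light.
Fleet A against (Max, Light): payoffs 3, 0 → best response Rest.
Fleet B against (Rest, Rest): payoffs 3, -2 → best response Heavy.
Fleet B against (Rest, Light): payoffs 1, -2 → best response Heavy.
Fleet B against (Light, Rest): payoffs -3, -4 → best response Heavy.
Fleet B against (Light, Light): payoffs 1, 3 → best response Max.
Fleet C against (Rest, Heavy): payoffs 0, 2 → best response Light.
Fleet C against (Rest, Max): payoffs 1, 2 → best response Light.
Fleet C against (Light, Heavy): payoffs 3, 0 → best response Rest.
Fleet C against (Light, Max): payoffs 0, 5 → best response Light.
Mutual best responses: (Rest, Heavy, Light).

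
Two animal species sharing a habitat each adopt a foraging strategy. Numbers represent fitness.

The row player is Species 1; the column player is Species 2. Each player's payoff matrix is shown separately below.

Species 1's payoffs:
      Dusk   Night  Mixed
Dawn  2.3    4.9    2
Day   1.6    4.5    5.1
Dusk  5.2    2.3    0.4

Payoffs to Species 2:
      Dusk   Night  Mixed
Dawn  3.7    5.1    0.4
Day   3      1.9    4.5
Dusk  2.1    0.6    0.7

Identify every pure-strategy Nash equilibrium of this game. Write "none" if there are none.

For each strategy profile, look for a profitable unilateral deviation.
(Dawn, Dusk): Species 1 can switch to Dusk (2.3 → 5.2). Not NE.
(Dawn, Night): Species 1 gets 4.9, best alternative 4.5; Species 2 gets 5.1, best alternative 3.7. No profitable deviation — NE.
(Dawn, Mixed): Species 1 can switch to Day (2 → 5.1). Not NE.
(Day, Dusk): Species 1 can switch to Dawn (1.6 → 2.3). Not NE.
(Day, Night): Species 1 can switch to Dawn (4.5 → 4.9). Not NE.
(Day, Mixed): Species 1 gets 5.1, best alternative 2; Species 2 gets 4.5, best alternative 3. No profitable deviation — NE.
(Dusk, Dusk): Species 1 gets 5.2, best alternative 2.3; Species 2 gets 2.1, best alternative 0.7. No profitable deviation — NE.
(Dusk, Night): Species 1 can switch to Dawn (2.3 → 4.9). Not NE.
(Dusk, Mixed): Species 1 can switch to Dawn (0.4 → 2). Not NE.

The pure Nash equilibria are (Dawn, Night), (Day, Mixed), (Dusk, Dusk).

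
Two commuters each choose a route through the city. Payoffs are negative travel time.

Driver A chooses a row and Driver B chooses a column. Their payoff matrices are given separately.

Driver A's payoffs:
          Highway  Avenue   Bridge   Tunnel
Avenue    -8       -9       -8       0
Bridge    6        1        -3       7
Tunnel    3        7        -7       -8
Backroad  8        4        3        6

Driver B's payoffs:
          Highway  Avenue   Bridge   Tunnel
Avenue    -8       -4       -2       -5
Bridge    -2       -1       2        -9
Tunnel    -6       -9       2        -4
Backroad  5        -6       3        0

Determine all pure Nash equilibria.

(Avenue, Highway): Driver A can switch to Bridge (-8 → 6). Not NE.
(Avenue, Avenue): Driver A can switch to Bridge (-9 → 1). Not NE.
(Avenue, Bridge): Driver A can switch to Bridge (-8 → -3). Not NE.
(Avenue, Tunnel): Driver A can switch to Bridge (0 → 7). Not NE.
(Bridge, Highway): Driver A can switch to Backroad (6 → 8). Not NE.
(Bridge, Avenue): Driver A can switch to Tunnel (1 → 7). Not NE.
(Bridge, Bridge): Driver A can switch to Backroad (-3 → 3). Not NE.
(Bridge, Tunnel): Driver B can switch to Highway (-9 → -2). Not NE.
(Backroad, Highway): Driver A gets 8, best alternative 6; Driver B gets 5, best alternative 3. No profitable deviation — NE.
(The remaining 7 profiles each have a profitable deviation by the same check.)

Pure NE: (Backroad, Highway)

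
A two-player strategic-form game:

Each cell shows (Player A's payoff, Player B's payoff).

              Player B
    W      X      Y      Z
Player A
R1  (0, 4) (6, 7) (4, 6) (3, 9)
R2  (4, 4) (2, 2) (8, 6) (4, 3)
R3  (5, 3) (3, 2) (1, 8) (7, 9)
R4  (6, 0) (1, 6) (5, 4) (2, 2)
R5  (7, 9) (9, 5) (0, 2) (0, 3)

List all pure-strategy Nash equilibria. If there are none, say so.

Player A against W: payoffs 0, 4, 5, 6, 7 → best response R5.
Player A against X: payoffs 6, 2, 3, 1, 9 → best response R5.
Player A against Y: payoffs 4, 8, 1, 5, 0 → best response R2.
Player A against Z: payoffs 3, 4, 7, 2, 0 → best response R3.
Player B against R1: payoffs 4, 7, 6, 9 → best response Z.
Player B against R2: payoffs 4, 2, 6, 3 → best response Y.
Player B against R3: payoffs 3, 2, 8, 9 → best response Z.
Player B against R4: payoffs 0, 6, 4, 2 → best response X.
Player B against R5: payoffs 9, 5, 2, 3 → best response W.
Mutual best responses: (R2, Y); (R3, Z); (R5, W).

Pure-strategy Nash equilibria: (R2, Y) and (R3, Z) and (R5, W)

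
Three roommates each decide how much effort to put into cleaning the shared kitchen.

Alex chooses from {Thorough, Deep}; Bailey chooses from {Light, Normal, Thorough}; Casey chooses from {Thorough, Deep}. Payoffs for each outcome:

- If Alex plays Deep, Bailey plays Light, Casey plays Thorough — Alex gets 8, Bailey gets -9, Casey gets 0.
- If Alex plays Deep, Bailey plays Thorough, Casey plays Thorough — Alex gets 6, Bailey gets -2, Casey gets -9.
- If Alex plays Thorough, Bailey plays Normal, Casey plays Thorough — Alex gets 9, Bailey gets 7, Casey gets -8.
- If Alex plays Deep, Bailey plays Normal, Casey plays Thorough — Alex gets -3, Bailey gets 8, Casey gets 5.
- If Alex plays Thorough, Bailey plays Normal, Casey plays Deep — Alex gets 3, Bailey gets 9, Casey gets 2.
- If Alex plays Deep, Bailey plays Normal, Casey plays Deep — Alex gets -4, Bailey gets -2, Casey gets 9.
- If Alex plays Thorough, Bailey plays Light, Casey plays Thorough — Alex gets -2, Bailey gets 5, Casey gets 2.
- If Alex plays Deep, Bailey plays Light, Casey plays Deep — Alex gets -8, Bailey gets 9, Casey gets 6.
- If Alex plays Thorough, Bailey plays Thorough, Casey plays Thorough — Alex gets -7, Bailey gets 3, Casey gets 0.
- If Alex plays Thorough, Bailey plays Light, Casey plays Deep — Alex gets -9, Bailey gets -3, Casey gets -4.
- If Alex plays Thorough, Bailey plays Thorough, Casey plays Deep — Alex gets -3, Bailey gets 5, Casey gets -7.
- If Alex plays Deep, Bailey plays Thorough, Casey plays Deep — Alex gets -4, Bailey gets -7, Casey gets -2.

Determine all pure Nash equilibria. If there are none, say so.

(Thorough, Normal, Deep) and (Deep, Light, Deep)

Alex against (Light, Thorough): payoffs -2, 8 → best response Deep.
Alex against (Light, Deep): payoffs -9, -8 → best response Deep.
Alex against (Normal, Thorough): payoffs 9, -3 → best response Thorough.
Alex against (Normal, Deep): payoffs 3, -4 → best response Thorough.
Alex against (Thorough, Thorough): payoffs -7, 6 → best response Deep.
Alex against (Thorough, Deep): payoffs -3, -4 → best response Thorough.
Bailey against (Thorough, Thorough): payoffs 5, 7, 3 → best response Normal.
Bailey against (Thorough, Deep): payoffs -3, 9, 5 → best response Normal.
Bailey against (Deep, Thorough): payoffs -9, 8, -2 → best response Normal.
Bailey against (Deep, Deep): payoffs 9, -2, -7 → best response Light.
Casey against (Thorough, Light): payoffs 2, -4 → best response Thorough.
Casey against (Thorough, Normal): payoffs -8, 2 → best response Deep.
Casey against (Thorough, Thorough): payoffs 0, -7 → best response Thorough.
Casey against (Deep, Light): payoffs 0, 6 → best response Deep.
Casey against (Deep, Normal): payoffs 5, 9 → best response Deep.
Casey against (Deep, Thorough): payoffs -9, -2 → best response Deep.
Mutual best responses: (Thorough, Normal, Deep); (Deep, Light, Deep).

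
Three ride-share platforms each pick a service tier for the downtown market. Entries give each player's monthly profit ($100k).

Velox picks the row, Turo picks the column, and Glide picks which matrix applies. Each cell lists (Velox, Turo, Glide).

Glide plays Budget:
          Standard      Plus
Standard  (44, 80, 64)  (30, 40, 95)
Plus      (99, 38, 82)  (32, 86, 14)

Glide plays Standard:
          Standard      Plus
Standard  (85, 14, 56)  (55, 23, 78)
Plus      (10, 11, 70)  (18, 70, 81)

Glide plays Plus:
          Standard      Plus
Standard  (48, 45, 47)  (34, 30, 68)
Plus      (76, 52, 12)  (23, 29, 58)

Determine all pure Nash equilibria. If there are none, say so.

(Standard, Standard, Budget): Velox can switch to Plus (44 → 99). Not NE.
(Standard, Standard, Standard): Turo can switch to Plus (14 → 23). Not NE.
(Standard, Standard, Plus): Velox can switch to Plus (48 → 76). Not NE.
(Standard, Plus, Budget): Velox can switch to Plus (30 → 32). Not NE.
(Standard, Plus, Standard): Glide can switch to Budget (78 → 95). Not NE.
(Standard, Plus, Plus): Turo can switch to Standard (30 → 45). Not NE.
(Plus, Standard, Budget): Turo can switch to Plus (38 → 86). Not NE.
(Plus, Standard, Standard): Velox can switch to Standard (10 → 85). Not NE.
(Plus, Standard, Plus): Glide can switch to Budget (12 → 82). Not NE.
(Plus, Plus, Budget): Glide can switch to Standard (14 → 81). Not NE.
(Plus, Plus, Standard): Velox can switch to Standard (18 → 55). Not NE.
(Plus, Plus, Plus): Velox can switch to Standard (23 → 34). Not NE.

There is no pure-strategy Nash equilibrium.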